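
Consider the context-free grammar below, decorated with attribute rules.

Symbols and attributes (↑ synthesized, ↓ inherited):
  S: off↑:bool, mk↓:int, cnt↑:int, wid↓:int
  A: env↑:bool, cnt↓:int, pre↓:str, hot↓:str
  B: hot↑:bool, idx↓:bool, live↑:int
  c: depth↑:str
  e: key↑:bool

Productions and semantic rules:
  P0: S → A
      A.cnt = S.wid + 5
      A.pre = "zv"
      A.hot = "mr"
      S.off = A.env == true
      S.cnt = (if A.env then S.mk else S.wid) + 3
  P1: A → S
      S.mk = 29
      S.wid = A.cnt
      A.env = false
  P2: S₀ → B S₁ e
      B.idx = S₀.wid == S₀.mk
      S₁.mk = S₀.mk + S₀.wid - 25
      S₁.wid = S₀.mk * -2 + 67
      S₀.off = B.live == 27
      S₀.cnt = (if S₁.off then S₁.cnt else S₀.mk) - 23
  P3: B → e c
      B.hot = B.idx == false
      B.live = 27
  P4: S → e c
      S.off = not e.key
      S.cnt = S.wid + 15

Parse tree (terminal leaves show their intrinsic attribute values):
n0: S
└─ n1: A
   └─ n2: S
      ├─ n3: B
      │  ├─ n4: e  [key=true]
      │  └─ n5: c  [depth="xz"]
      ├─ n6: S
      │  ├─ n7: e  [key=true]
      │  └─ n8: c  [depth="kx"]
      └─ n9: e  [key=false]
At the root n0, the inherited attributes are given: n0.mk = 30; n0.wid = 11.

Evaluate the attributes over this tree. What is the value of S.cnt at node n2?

1. n0.mk = 30  [given at root]
2. n0.wid = 11  [given at root]
3. n1.cnt = 16  [S.wid + 5]
4. n1.pre = "zv"  ["zv"]
5. n1.hot = "mr"  ["mr"]
6. n2.mk = 29  [29]
7. n2.wid = 16  [A.cnt]
8. n3.idx = false  [S₀.wid == S₀.mk]
9. n4.key = true  [terminal]
10. n5.depth = "xz"  [terminal]
11. n3.hot = true  [B.idx == false]
12. n3.live = 27  [27]
13. n6.mk = 20  [S₀.mk + S₀.wid - 25]
14. n6.wid = 9  [S₀.mk * -2 + 67]
15. n7.key = true  [terminal]
16. n8.depth = "kx"  [terminal]
17. n6.off = false  [not e.key]
18. n6.cnt = 24  [S.wid + 15]
19. n9.key = false  [terminal]
20. n2.off = true  [B.live == 27]
21. n2.cnt = 6  [(if S₁.off then S₁.cnt else S₀.mk) - 23]
22. n1.env = false  [false]
23. n0.off = false  [A.env == true]
24. n0.cnt = 14  [(if A.env then S.mk else S.wid) + 3]

6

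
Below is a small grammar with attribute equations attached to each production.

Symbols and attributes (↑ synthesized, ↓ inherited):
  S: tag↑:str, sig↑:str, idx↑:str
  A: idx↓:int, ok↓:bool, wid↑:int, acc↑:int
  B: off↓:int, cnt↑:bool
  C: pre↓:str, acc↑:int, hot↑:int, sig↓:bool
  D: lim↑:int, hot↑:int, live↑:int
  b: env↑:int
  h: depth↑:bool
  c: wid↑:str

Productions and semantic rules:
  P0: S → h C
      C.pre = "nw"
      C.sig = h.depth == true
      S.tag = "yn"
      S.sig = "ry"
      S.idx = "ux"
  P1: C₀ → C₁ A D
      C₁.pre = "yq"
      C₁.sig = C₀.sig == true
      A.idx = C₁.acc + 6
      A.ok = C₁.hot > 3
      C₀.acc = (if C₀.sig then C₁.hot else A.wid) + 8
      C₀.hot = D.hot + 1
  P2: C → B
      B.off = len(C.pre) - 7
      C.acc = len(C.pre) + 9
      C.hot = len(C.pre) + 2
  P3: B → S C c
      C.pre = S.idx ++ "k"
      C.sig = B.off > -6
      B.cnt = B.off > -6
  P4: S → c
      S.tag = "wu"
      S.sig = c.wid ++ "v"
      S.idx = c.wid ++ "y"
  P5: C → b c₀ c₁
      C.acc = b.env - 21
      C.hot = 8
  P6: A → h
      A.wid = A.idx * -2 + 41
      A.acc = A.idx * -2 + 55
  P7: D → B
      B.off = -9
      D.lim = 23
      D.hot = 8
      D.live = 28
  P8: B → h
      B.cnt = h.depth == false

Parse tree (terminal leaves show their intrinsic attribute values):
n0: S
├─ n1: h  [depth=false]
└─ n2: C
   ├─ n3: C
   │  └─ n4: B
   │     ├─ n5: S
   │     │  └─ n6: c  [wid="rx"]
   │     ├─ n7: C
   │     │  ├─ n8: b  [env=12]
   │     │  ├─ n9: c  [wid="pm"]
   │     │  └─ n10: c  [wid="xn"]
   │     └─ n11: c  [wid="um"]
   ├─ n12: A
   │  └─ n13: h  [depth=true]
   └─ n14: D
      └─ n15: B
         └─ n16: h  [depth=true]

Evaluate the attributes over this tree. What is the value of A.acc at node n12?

1. n1.depth = false  [terminal]
2. n2.pre = "nw"  ["nw"]
3. n2.sig = false  [h.depth == true]
4. n3.pre = "yq"  ["yq"]
5. n3.sig = false  [C₀.sig == true]
6. n4.off = -5  [len(C.pre) - 7]
7. n6.wid = "rx"  [terminal]
8. n5.tag = "wu"  ["wu"]
9. n5.sig = "rxv"  [c.wid ++ "v"]
10. n5.idx = "rxy"  [c.wid ++ "y"]
11. n7.pre = "rxyk"  [S.idx ++ "k"]
12. n7.sig = true  [B.off > -6]
13. n8.env = 12  [terminal]
14. n9.wid = "pm"  [terminal]
15. n10.wid = "xn"  [terminal]
16. n7.acc = -9  [b.env - 21]
17. n7.hot = 8  [8]
18. n11.wid = "um"  [terminal]
19. n4.cnt = true  [B.off > -6]
20. n3.acc = 11  [len(C.pre) + 9]
21. n3.hot = 4  [len(C.pre) + 2]
22. n12.idx = 17  [C₁.acc + 6]
23. n12.ok = true  [C₁.hot > 3]
24. n13.depth = true  [terminal]
25. n12.wid = 7  [A.idx * -2 + 41]
26. n12.acc = 21  [A.idx * -2 + 55]
27. n15.off = -9  [-9]
28. n16.depth = true  [terminal]
29. n15.cnt = false  [h.depth == false]
30. n14.lim = 23  [23]
31. n14.hot = 8  [8]
32. n14.live = 28  [28]
33. n2.acc = 15  [(if C₀.sig then C₁.hot else A.wid) + 8]
34. n2.hot = 9  [D.hot + 1]
35. n0.tag = "yn"  ["yn"]
36. n0.sig = "ry"  ["ry"]
37. n0.idx = "ux"  ["ux"]

21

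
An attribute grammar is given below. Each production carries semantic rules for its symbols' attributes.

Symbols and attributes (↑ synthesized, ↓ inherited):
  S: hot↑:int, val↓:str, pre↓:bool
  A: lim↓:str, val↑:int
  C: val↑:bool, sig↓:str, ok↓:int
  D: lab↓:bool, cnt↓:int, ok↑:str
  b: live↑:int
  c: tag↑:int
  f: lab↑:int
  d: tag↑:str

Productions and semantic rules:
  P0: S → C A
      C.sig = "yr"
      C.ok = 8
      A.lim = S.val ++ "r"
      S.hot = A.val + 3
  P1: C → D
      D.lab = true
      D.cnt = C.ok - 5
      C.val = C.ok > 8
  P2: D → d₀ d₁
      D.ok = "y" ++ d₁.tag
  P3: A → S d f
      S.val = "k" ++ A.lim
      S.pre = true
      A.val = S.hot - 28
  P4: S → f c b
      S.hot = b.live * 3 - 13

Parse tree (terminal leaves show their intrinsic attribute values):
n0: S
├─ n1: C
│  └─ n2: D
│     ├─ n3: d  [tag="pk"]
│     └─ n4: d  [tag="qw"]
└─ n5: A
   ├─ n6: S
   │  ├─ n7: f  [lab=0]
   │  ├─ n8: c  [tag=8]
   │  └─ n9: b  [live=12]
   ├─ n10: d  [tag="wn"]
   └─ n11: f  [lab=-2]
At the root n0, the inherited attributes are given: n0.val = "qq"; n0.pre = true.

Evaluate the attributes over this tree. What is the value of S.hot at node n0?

1. n0.val = "qq"  [given at root]
2. n0.pre = true  [given at root]
3. n1.sig = "yr"  ["yr"]
4. n1.ok = 8  [8]
5. n2.lab = true  [true]
6. n2.cnt = 3  [C.ok - 5]
7. n3.tag = "pk"  [terminal]
8. n4.tag = "qw"  [terminal]
9. n2.ok = "yqw"  ["y" ++ d₁.tag]
10. n1.val = false  [C.ok > 8]
11. n5.lim = "qqr"  [S.val ++ "r"]
12. n6.val = "kqqr"  ["k" ++ A.lim]
13. n6.pre = true  [true]
14. n7.lab = 0  [terminal]
15. n8.tag = 8  [terminal]
16. n9.live = 12  [terminal]
17. n6.hot = 23  [b.live * 3 - 13]
18. n10.tag = "wn"  [terminal]
19. n11.lab = -2  [terminal]
20. n5.val = -5  [S.hot - 28]
21. n0.hot = -2  [A.val + 3]

-2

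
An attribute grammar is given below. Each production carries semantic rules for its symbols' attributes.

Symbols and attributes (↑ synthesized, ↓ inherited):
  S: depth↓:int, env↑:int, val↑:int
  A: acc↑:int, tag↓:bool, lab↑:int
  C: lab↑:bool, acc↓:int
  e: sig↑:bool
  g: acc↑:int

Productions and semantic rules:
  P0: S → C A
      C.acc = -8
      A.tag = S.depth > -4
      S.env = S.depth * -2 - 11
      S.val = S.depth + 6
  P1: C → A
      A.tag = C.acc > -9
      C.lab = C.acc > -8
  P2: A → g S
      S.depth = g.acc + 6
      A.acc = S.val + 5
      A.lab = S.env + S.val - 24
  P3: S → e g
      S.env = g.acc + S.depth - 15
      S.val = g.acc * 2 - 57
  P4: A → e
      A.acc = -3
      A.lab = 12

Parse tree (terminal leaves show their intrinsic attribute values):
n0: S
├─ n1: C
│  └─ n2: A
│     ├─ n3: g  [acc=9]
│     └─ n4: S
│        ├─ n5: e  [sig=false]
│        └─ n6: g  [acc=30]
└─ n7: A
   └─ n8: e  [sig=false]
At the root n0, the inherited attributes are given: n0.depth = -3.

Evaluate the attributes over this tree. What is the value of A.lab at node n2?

1. n0.depth = -3  [given at root]
2. n1.acc = -8  [-8]
3. n2.tag = true  [C.acc > -9]
4. n3.acc = 9  [terminal]
5. n4.depth = 15  [g.acc + 6]
6. n5.sig = false  [terminal]
7. n6.acc = 30  [terminal]
8. n4.env = 30  [g.acc + S.depth - 15]
9. n4.val = 3  [g.acc * 2 - 57]
10. n2.acc = 8  [S.val + 5]
11. n2.lab = 9  [S.env + S.val - 24]
12. n1.lab = false  [C.acc > -8]
13. n7.tag = true  [S.depth > -4]
14. n8.sig = false  [terminal]
15. n7.acc = -3  [-3]
16. n7.lab = 12  [12]
17. n0.env = -5  [S.depth * -2 - 11]
18. n0.val = 3  [S.depth + 6]

9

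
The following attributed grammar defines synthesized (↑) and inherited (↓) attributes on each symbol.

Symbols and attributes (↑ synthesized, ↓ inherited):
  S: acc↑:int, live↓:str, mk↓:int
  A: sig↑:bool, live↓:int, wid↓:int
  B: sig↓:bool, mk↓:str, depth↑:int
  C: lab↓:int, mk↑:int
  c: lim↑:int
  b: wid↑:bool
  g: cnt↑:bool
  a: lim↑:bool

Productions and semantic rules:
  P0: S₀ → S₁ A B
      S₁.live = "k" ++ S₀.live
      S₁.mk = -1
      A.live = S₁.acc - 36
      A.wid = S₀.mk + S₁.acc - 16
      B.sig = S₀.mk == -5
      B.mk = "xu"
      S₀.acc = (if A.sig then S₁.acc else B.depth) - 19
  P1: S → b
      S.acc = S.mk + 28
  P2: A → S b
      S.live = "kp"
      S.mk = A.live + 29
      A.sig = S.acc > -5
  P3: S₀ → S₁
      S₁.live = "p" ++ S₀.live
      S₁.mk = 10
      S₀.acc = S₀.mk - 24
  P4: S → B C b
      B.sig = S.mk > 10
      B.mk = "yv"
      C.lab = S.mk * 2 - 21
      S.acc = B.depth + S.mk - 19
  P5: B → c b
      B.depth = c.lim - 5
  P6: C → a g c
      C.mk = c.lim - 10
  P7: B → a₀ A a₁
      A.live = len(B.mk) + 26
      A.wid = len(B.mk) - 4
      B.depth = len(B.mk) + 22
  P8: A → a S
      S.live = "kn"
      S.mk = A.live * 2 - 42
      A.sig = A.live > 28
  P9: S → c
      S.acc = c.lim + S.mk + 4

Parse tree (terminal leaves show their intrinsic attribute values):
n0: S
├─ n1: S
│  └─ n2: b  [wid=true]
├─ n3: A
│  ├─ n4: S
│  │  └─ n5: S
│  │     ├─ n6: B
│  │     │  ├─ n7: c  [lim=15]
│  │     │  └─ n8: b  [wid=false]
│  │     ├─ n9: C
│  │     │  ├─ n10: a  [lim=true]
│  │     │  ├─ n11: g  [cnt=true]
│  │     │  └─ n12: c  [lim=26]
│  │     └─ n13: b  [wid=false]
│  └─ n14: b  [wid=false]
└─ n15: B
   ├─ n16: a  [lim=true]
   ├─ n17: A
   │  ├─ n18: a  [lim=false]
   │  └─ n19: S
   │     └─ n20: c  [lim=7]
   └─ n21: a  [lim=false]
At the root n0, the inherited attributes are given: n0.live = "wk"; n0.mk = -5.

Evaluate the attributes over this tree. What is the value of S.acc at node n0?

1. n0.live = "wk"  [given at root]
2. n0.mk = -5  [given at root]
3. n1.live = "kwk"  ["k" ++ S₀.live]
4. n1.mk = -1  [-1]
5. n2.wid = true  [terminal]
6. n1.acc = 27  [S.mk + 28]
7. n3.live = -9  [S₁.acc - 36]
8. n3.wid = 6  [S₀.mk + S₁.acc - 16]
9. n4.live = "kp"  ["kp"]
10. n4.mk = 20  [A.live + 29]
11. n5.live = "pkp"  ["p" ++ S₀.live]
12. n5.mk = 10  [10]
13. n6.sig = false  [S.mk > 10]
14. n6.mk = "yv"  ["yv"]
15. n7.lim = 15  [terminal]
16. n8.wid = false  [terminal]
17. n6.depth = 10  [c.lim - 5]
18. n9.lab = -1  [S.mk * 2 - 21]
19. n10.lim = true  [terminal]
20. n11.cnt = true  [terminal]
21. n12.lim = 26  [terminal]
22. n9.mk = 16  [c.lim - 10]
23. n13.wid = false  [terminal]
24. n5.acc = 1  [B.depth + S.mk - 19]
25. n4.acc = -4  [S₀.mk - 24]
26. n14.wid = false  [terminal]
27. n3.sig = true  [S.acc > -5]
28. n15.sig = true  [S₀.mk == -5]
29. n15.mk = "xu"  ["xu"]
30. n16.lim = true  [terminal]
31. n17.live = 28  [len(B.mk) + 26]
32. n17.wid = -2  [len(B.mk) - 4]
33. n18.lim = false  [terminal]
34. n19.live = "kn"  ["kn"]
35. n19.mk = 14  [A.live * 2 - 42]
36. n20.lim = 7  [terminal]
37. n19.acc = 25  [c.lim + S.mk + 4]
38. n17.sig = false  [A.live > 28]
39. n21.lim = false  [terminal]
40. n15.depth = 24  [len(B.mk) + 22]
41. n0.acc = 8  [(if A.sig then S₁.acc else B.depth) - 19]

8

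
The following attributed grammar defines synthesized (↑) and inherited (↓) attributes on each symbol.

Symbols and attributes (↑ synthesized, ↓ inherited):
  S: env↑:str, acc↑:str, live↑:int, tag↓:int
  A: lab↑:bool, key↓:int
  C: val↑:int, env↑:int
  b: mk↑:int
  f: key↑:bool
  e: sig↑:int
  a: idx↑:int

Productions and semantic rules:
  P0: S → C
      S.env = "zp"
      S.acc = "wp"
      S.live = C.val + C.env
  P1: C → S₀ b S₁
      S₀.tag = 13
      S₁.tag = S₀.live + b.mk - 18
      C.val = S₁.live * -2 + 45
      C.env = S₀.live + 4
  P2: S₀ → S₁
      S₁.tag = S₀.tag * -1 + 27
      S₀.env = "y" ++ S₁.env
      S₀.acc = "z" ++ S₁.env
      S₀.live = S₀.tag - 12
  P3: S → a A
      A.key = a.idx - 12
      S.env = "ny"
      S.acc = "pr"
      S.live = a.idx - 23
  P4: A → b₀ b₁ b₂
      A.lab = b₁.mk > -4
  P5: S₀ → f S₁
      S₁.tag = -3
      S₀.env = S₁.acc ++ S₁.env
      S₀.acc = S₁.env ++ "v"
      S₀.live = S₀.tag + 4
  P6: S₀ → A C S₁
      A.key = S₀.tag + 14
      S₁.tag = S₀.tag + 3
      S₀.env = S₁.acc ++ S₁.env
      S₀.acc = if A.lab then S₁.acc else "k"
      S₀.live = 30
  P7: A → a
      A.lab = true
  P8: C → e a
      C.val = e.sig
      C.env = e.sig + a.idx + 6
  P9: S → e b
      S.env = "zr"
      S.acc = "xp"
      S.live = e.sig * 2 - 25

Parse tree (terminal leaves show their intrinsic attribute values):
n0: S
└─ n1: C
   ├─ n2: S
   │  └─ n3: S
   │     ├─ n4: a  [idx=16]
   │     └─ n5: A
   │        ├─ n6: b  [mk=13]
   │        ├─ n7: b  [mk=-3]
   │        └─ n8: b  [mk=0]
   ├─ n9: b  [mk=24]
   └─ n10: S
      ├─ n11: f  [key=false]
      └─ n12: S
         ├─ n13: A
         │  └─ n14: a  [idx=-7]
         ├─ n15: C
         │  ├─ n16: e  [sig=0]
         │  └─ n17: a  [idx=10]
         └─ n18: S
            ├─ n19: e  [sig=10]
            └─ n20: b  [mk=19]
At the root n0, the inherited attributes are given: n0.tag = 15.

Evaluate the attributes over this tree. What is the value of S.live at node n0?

1. n0.tag = 15  [given at root]
2. n2.tag = 13  [13]
3. n3.tag = 14  [S₀.tag * -1 + 27]
4. n4.idx = 16  [terminal]
5. n5.key = 4  [a.idx - 12]
6. n6.mk = 13  [terminal]
7. n7.mk = -3  [terminal]
8. n8.mk = 0  [terminal]
9. n5.lab = true  [b₁.mk > -4]
10. n3.env = "ny"  ["ny"]
11. n3.acc = "pr"  ["pr"]
12. n3.live = -7  [a.idx - 23]
13. n2.env = "yny"  ["y" ++ S₁.env]
14. n2.acc = "zny"  ["z" ++ S₁.env]
15. n2.live = 1  [S₀.tag - 12]
16. n9.mk = 24  [terminal]
17. n10.tag = 7  [S₀.live + b.mk - 18]
18. n11.key = false  [terminal]
19. n12.tag = -3  [-3]
20. n13.key = 11  [S₀.tag + 14]
21. n14.idx = -7  [terminal]
22. n13.lab = true  [true]
23. n16.sig = 0  [terminal]
24. n17.idx = 10  [terminal]
25. n15.val = 0  [e.sig]
26. n15.env = 16  [e.sig + a.idx + 6]
27. n18.tag = 0  [S₀.tag + 3]
28. n19.sig = 10  [terminal]
29. n20.mk = 19  [terminal]
30. n18.env = "zr"  ["zr"]
31. n18.acc = "xp"  ["xp"]
32. n18.live = -5  [e.sig * 2 - 25]
33. n12.env = "xpzr"  [S₁.acc ++ S₁.env]
34. n12.acc = "xp"  [if A.lab then S₁.acc else "k"]
35. n12.live = 30  [30]
36. n10.env = "xpxpzr"  [S₁.acc ++ S₁.env]
37. n10.acc = "xpzrv"  [S₁.env ++ "v"]
38. n10.live = 11  [S₀.tag + 4]
39. n1.val = 23  [S₁.live * -2 + 45]
40. n1.env = 5  [S₀.live + 4]
41. n0.env = "zp"  ["zp"]
42. n0.acc = "wp"  ["wp"]
43. n0.live = 28  [C.val + C.env]

28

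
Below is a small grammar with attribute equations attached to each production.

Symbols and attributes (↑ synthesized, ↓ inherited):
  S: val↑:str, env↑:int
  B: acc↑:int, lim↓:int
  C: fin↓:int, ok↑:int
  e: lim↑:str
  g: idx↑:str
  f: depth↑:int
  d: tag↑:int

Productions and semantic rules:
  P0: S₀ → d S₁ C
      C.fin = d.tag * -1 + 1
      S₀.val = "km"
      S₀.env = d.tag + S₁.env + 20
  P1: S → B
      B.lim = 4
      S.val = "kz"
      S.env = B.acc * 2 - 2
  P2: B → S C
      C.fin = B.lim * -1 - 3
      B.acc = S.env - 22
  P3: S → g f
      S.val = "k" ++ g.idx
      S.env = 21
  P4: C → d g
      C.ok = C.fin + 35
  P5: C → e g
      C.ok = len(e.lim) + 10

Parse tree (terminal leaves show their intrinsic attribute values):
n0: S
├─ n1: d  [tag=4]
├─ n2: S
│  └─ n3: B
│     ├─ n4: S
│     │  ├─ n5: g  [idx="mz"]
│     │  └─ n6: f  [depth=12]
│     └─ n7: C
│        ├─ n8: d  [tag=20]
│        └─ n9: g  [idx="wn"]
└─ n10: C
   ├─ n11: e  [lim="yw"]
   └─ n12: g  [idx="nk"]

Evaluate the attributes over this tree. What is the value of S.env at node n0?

1. n1.tag = 4  [terminal]
2. n3.lim = 4  [4]
3. n5.idx = "mz"  [terminal]
4. n6.depth = 12  [terminal]
5. n4.val = "kmz"  ["k" ++ g.idx]
6. n4.env = 21  [21]
7. n7.fin = -7  [B.lim * -1 - 3]
8. n8.tag = 20  [terminal]
9. n9.idx = "wn"  [terminal]
10. n7.ok = 28  [C.fin + 35]
11. n3.acc = -1  [S.env - 22]
12. n2.val = "kz"  ["kz"]
13. n2.env = -4  [B.acc * 2 - 2]
14. n10.fin = -3  [d.tag * -1 + 1]
15. n11.lim = "yw"  [terminal]
16. n12.idx = "nk"  [terminal]
17. n10.ok = 12  [len(e.lim) + 10]
18. n0.val = "km"  ["km"]
19. n0.env = 20  [d.tag + S₁.env + 20]

20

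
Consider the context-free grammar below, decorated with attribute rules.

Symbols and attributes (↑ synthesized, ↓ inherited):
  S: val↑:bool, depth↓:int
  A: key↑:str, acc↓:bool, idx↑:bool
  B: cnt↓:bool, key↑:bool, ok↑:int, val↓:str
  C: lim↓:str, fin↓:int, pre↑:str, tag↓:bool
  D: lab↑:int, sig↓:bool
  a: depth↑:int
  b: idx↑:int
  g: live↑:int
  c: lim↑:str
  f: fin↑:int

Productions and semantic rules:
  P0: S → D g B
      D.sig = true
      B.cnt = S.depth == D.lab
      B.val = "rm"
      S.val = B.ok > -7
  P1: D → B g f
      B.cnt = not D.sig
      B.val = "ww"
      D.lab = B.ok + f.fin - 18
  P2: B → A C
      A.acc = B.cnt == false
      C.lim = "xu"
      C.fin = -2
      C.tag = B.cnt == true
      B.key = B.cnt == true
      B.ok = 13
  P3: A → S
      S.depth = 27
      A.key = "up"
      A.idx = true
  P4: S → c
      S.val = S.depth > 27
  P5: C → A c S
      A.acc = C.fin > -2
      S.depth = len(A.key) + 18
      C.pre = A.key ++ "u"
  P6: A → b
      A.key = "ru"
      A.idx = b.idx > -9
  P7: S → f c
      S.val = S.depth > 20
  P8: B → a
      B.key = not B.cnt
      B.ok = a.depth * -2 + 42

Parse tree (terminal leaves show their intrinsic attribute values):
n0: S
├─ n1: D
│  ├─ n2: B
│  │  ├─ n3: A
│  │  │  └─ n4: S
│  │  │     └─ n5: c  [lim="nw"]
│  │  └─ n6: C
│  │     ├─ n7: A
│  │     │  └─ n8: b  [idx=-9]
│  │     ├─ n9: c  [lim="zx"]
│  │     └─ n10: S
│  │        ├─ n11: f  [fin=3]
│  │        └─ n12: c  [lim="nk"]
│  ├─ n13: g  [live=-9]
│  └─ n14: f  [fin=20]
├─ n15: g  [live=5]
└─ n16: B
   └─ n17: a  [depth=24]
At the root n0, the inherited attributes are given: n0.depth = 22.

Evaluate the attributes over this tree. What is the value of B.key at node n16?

true

1. n0.depth = 22  [given at root]
2. n1.sig = true  [true]
3. n2.cnt = false  [not D.sig]
4. n2.val = "ww"  ["ww"]
5. n3.acc = true  [B.cnt == false]
6. n4.depth = 27  [27]
7. n5.lim = "nw"  [terminal]
8. n4.val = false  [S.depth > 27]
9. n3.key = "up"  ["up"]
10. n3.idx = true  [true]
11. n6.lim = "xu"  ["xu"]
12. n6.fin = -2  [-2]
13. n6.tag = false  [B.cnt == true]
14. n7.acc = false  [C.fin > -2]
15. n8.idx = -9  [terminal]
16. n7.key = "ru"  ["ru"]
17. n7.idx = false  [b.idx > -9]
18. n9.lim = "zx"  [terminal]
19. n10.depth = 20  [len(A.key) + 18]
20. n11.fin = 3  [terminal]
21. n12.lim = "nk"  [terminal]
22. n10.val = false  [S.depth > 20]
23. n6.pre = "ruu"  [A.key ++ "u"]
24. n2.key = false  [B.cnt == true]
25. n2.ok = 13  [13]
26. n13.live = -9  [terminal]
27. n14.fin = 20  [terminal]
28. n1.lab = 15  [B.ok + f.fin - 18]
29. n15.live = 5  [terminal]
30. n16.cnt = false  [S.depth == D.lab]
31. n16.val = "rm"  ["rm"]
32. n17.depth = 24  [terminal]
33. n16.key = true  [not B.cnt]
34. n16.ok = -6  [a.depth * -2 + 42]
35. n0.val = true  [B.ok > -7]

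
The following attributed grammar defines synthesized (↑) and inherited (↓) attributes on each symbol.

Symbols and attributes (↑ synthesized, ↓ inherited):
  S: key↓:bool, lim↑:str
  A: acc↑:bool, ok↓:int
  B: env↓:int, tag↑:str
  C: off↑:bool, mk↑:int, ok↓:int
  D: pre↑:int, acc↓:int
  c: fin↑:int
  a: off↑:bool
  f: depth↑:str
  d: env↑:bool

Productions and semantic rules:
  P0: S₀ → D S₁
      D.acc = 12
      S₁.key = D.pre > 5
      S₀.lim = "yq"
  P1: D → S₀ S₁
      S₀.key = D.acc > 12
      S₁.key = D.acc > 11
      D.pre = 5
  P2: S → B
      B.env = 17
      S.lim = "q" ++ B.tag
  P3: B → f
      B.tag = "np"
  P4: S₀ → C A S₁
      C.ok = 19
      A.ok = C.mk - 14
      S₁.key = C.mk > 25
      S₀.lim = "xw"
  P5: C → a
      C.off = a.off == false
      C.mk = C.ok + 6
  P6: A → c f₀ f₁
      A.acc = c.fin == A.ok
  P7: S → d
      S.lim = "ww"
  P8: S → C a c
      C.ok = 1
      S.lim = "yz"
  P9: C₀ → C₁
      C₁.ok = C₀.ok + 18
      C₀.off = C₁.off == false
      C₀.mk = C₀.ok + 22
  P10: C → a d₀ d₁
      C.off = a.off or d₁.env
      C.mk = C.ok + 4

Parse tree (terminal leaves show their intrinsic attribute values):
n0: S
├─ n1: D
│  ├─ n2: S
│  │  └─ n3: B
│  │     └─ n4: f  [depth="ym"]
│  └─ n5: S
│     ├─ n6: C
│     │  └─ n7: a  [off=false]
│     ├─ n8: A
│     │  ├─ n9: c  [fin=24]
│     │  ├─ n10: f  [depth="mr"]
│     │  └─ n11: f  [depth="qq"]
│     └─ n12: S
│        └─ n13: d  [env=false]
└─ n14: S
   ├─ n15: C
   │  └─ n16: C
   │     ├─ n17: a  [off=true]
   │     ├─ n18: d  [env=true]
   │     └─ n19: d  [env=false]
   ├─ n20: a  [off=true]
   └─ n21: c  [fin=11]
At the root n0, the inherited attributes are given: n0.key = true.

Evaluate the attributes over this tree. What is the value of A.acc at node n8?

1. n0.key = true  [given at root]
2. n1.acc = 12  [12]
3. n2.key = false  [D.acc > 12]
4. n3.env = 17  [17]
5. n4.depth = "ym"  [terminal]
6. n3.tag = "np"  ["np"]
7. n2.lim = "qnp"  ["q" ++ B.tag]
8. n5.key = true  [D.acc > 11]
9. n6.ok = 19  [19]
10. n7.off = false  [terminal]
11. n6.off = true  [a.off == false]
12. n6.mk = 25  [C.ok + 6]
13. n8.ok = 11  [C.mk - 14]
14. n9.fin = 24  [terminal]
15. n10.depth = "mr"  [terminal]
16. n11.depth = "qq"  [terminal]
17. n8.acc = false  [c.fin == A.ok]
18. n12.key = false  [C.mk > 25]
19. n13.env = false  [terminal]
20. n12.lim = "ww"  ["ww"]
21. n5.lim = "xw"  ["xw"]
22. n1.pre = 5  [5]
23. n14.key = false  [D.pre > 5]
24. n15.ok = 1  [1]
25. n16.ok = 19  [C₀.ok + 18]
26. n17.off = true  [terminal]
27. n18.env = true  [terminal]
28. n19.env = false  [terminal]
29. n16.off = true  [a.off or d₁.env]
30. n16.mk = 23  [C.ok + 4]
31. n15.off = false  [C₁.off == false]
32. n15.mk = 23  [C₀.ok + 22]
33. n20.off = true  [terminal]
34. n21.fin = 11  [terminal]
35. n14.lim = "yz"  ["yz"]
36. n0.lim = "yq"  ["yq"]

false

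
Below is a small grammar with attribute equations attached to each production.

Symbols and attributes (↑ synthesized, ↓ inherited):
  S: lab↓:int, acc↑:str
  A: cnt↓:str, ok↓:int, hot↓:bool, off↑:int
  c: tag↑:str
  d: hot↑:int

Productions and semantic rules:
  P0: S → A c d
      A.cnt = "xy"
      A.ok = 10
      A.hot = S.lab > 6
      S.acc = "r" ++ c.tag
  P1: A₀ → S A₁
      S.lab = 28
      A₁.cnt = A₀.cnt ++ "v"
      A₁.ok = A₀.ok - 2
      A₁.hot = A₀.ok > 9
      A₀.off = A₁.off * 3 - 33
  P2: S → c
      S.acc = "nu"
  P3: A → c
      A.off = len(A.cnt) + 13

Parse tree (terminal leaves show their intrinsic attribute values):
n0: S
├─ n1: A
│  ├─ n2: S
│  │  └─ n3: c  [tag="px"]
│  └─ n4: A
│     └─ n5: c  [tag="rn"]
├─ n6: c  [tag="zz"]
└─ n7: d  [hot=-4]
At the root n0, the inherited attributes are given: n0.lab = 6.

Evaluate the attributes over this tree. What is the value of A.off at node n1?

15

1. n0.lab = 6  [given at root]
2. n1.cnt = "xy"  ["xy"]
3. n1.ok = 10  [10]
4. n1.hot = false  [S.lab > 6]
5. n2.lab = 28  [28]
6. n3.tag = "px"  [terminal]
7. n2.acc = "nu"  ["nu"]
8. n4.cnt = "xyv"  [A₀.cnt ++ "v"]
9. n4.ok = 8  [A₀.ok - 2]
10. n4.hot = true  [A₀.ok > 9]
11. n5.tag = "rn"  [terminal]
12. n4.off = 16  [len(A.cnt) + 13]
13. n1.off = 15  [A₁.off * 3 - 33]
14. n6.tag = "zz"  [terminal]
15. n7.hot = -4  [terminal]
16. n0.acc = "rzz"  ["r" ++ c.tag]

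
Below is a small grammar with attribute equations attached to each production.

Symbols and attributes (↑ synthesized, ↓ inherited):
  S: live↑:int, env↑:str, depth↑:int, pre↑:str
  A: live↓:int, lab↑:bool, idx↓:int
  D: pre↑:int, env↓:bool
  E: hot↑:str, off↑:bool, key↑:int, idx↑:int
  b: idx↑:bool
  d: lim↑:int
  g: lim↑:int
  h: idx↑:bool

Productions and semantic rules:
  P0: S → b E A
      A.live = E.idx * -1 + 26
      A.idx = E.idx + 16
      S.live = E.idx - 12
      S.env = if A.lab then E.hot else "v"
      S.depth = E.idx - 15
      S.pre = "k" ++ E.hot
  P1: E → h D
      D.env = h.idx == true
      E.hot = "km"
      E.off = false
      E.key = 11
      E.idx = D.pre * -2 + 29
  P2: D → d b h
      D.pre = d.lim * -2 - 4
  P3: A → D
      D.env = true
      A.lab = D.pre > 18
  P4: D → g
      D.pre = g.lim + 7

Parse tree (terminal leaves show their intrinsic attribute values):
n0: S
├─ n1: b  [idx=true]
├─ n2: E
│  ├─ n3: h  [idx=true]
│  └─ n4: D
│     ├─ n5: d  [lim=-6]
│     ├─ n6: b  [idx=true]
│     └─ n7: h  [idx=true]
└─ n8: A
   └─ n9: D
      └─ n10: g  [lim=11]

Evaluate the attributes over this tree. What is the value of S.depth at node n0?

1. n1.idx = true  [terminal]
2. n3.idx = true  [terminal]
3. n4.env = true  [h.idx == true]
4. n5.lim = -6  [terminal]
5. n6.idx = true  [terminal]
6. n7.idx = true  [terminal]
7. n4.pre = 8  [d.lim * -2 - 4]
8. n2.hot = "km"  ["km"]
9. n2.off = false  [false]
10. n2.key = 11  [11]
11. n2.idx = 13  [D.pre * -2 + 29]
12. n8.live = 13  [E.idx * -1 + 26]
13. n8.idx = 29  [E.idx + 16]
14. n9.env = true  [true]
15. n10.lim = 11  [terminal]
16. n9.pre = 18  [g.lim + 7]
17. n8.lab = false  [D.pre > 18]
18. n0.live = 1  [E.idx - 12]
19. n0.env = "v"  [if A.lab then E.hot else "v"]
20. n0.depth = -2  [E.idx - 15]
21. n0.pre = "kkm"  ["k" ++ E.hot]

-2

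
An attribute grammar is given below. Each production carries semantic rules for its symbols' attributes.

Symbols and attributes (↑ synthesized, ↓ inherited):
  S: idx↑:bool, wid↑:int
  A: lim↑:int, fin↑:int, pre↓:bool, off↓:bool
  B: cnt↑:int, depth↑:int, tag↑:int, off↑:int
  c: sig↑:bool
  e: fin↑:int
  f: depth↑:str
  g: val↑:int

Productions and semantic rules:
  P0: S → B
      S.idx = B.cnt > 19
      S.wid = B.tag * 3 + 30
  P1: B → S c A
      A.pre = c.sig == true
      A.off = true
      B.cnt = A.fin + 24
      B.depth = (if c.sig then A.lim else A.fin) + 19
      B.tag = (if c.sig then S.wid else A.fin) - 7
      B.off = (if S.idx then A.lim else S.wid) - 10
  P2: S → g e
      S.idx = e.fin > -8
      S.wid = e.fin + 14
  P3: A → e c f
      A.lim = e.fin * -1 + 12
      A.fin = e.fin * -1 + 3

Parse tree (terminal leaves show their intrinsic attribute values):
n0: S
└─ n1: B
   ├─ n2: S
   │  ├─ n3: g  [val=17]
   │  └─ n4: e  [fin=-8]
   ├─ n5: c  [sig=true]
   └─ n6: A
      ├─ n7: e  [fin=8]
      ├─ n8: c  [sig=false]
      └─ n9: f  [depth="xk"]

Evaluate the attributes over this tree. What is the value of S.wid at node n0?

27

1. n3.val = 17  [terminal]
2. n4.fin = -8  [terminal]
3. n2.idx = false  [e.fin > -8]
4. n2.wid = 6  [e.fin + 14]
5. n5.sig = true  [terminal]
6. n6.pre = true  [c.sig == true]
7. n6.off = true  [true]
8. n7.fin = 8  [terminal]
9. n8.sig = false  [terminal]
10. n9.depth = "xk"  [terminal]
11. n6.lim = 4  [e.fin * -1 + 12]
12. n6.fin = -5  [e.fin * -1 + 3]
13. n1.cnt = 19  [A.fin + 24]
14. n1.depth = 23  [(if c.sig then A.lim else A.fin) + 19]
15. n1.tag = -1  [(if c.sig then S.wid else A.fin) - 7]
16. n1.off = -4  [(if S.idx then A.lim else S.wid) - 10]
17. n0.idx = false  [B.cnt > 19]
18. n0.wid = 27  [B.tag * 3 + 30]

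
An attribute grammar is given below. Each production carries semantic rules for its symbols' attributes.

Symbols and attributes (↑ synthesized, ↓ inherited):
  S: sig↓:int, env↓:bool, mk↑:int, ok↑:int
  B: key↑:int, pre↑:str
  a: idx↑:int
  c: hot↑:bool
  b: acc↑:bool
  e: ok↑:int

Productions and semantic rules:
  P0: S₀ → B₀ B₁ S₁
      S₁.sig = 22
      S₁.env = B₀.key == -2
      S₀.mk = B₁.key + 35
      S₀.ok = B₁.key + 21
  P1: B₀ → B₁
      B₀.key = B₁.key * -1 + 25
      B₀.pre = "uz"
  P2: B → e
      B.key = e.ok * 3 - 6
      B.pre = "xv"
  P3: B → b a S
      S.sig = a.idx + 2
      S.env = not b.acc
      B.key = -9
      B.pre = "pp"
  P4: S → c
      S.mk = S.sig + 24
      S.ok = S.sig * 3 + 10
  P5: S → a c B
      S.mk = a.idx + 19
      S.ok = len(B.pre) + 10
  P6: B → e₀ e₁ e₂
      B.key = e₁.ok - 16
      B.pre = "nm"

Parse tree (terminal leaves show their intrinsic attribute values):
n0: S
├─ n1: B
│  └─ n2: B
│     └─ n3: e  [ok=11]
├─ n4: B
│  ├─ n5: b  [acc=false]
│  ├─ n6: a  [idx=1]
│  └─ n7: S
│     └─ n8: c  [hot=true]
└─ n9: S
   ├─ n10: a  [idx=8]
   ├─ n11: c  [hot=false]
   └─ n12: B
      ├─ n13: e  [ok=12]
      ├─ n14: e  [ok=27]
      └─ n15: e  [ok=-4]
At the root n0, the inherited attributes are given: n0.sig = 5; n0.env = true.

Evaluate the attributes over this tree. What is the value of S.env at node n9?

1. n0.sig = 5  [given at root]
2. n0.env = true  [given at root]
3. n3.ok = 11  [terminal]
4. n2.key = 27  [e.ok * 3 - 6]
5. n2.pre = "xv"  ["xv"]
6. n1.key = -2  [B₁.key * -1 + 25]
7. n1.pre = "uz"  ["uz"]
8. n5.acc = false  [terminal]
9. n6.idx = 1  [terminal]
10. n7.sig = 3  [a.idx + 2]
11. n7.env = true  [not b.acc]
12. n8.hot = true  [terminal]
13. n7.mk = 27  [S.sig + 24]
14. n7.ok = 19  [S.sig * 3 + 10]
15. n4.key = -9  [-9]
16. n4.pre = "pp"  ["pp"]
17. n9.sig = 22  [22]
18. n9.env = true  [B₀.key == -2]
19. n10.idx = 8  [terminal]
20. n11.hot = false  [terminal]
21. n13.ok = 12  [terminal]
22. n14.ok = 27  [terminal]
23. n15.ok = -4  [terminal]
24. n12.key = 11  [e₁.ok - 16]
25. n12.pre = "nm"  ["nm"]
26. n9.mk = 27  [a.idx + 19]
27. n9.ok = 12  [len(B.pre) + 10]
28. n0.mk = 26  [B₁.key + 35]
29. n0.ok = 12  [B₁.key + 21]

true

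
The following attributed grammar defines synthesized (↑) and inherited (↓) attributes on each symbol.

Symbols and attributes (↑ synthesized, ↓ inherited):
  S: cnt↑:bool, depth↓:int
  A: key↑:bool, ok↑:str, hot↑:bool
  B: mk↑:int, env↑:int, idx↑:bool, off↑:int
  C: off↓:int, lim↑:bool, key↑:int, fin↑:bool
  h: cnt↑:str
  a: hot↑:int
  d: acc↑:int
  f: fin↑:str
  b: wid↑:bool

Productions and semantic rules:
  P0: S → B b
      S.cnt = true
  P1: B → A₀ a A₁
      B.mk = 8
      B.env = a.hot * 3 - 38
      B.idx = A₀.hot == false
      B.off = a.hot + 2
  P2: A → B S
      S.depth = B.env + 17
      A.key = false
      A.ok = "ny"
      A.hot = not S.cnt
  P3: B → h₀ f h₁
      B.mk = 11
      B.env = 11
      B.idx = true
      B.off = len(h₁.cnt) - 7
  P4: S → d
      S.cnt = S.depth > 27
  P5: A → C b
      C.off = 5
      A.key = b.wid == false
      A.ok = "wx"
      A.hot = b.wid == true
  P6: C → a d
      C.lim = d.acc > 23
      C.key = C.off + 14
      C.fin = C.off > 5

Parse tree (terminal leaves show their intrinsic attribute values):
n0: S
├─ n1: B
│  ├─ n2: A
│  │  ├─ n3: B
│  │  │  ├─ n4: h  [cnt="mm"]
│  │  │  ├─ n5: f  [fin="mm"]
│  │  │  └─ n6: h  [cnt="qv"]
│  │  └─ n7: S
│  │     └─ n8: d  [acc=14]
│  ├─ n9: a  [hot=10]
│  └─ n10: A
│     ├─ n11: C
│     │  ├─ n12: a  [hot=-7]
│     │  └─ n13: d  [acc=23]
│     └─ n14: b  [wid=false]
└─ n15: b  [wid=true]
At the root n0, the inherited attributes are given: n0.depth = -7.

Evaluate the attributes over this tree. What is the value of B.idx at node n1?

true

1. n0.depth = -7  [given at root]
2. n4.cnt = "mm"  [terminal]
3. n5.fin = "mm"  [terminal]
4. n6.cnt = "qv"  [terminal]
5. n3.mk = 11  [11]
6. n3.env = 11  [11]
7. n3.idx = true  [true]
8. n3.off = -5  [len(h₁.cnt) - 7]
9. n7.depth = 28  [B.env + 17]
10. n8.acc = 14  [terminal]
11. n7.cnt = true  [S.depth > 27]
12. n2.key = false  [false]
13. n2.ok = "ny"  ["ny"]
14. n2.hot = false  [not S.cnt]
15. n9.hot = 10  [terminal]
16. n11.off = 5  [5]
17. n12.hot = -7  [terminal]
18. n13.acc = 23  [terminal]
19. n11.lim = false  [d.acc > 23]
20. n11.key = 19  [C.off + 14]
21. n11.fin = false  [C.off > 5]
22. n14.wid = false  [terminal]
23. n10.key = true  [b.wid == false]
24. n10.ok = "wx"  ["wx"]
25. n10.hot = false  [b.wid == true]
26. n1.mk = 8  [8]
27. n1.env = -8  [a.hot * 3 - 38]
28. n1.idx = true  [A₀.hot == false]
29. n1.off = 12  [a.hot + 2]
30. n15.wid = true  [terminal]
31. n0.cnt = true  [true]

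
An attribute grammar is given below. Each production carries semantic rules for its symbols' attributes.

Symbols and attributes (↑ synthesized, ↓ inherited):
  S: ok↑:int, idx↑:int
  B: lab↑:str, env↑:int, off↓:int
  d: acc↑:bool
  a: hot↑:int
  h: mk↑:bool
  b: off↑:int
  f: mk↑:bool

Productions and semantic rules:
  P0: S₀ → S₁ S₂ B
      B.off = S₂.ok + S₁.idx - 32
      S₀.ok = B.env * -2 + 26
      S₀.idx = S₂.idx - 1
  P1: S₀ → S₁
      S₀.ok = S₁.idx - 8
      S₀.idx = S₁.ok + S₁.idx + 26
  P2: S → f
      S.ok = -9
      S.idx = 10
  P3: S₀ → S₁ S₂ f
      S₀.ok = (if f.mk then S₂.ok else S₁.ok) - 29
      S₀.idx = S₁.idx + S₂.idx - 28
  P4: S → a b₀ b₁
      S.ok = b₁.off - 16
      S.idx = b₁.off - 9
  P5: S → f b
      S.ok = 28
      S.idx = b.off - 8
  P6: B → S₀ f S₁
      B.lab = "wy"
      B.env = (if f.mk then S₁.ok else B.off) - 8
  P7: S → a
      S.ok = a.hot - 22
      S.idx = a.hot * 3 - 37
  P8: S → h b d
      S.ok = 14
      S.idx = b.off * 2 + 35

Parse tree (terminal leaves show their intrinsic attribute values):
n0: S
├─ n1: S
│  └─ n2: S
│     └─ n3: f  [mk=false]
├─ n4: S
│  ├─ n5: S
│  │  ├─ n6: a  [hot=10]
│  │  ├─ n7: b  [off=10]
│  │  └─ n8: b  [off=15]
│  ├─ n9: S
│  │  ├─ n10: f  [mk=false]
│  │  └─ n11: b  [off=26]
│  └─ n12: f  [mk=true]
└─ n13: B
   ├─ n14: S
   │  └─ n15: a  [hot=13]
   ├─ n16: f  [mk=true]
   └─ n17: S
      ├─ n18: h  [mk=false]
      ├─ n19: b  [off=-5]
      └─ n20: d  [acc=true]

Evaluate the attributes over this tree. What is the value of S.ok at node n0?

14

1. n3.mk = false  [terminal]
2. n2.ok = -9  [-9]
3. n2.idx = 10  [10]
4. n1.ok = 2  [S₁.idx - 8]
5. n1.idx = 27  [S₁.ok + S₁.idx + 26]
6. n6.hot = 10  [terminal]
7. n7.off = 10  [terminal]
8. n8.off = 15  [terminal]
9. n5.ok = -1  [b₁.off - 16]
10. n5.idx = 6  [b₁.off - 9]
11. n10.mk = false  [terminal]
12. n11.off = 26  [terminal]
13. n9.ok = 28  [28]
14. n9.idx = 18  [b.off - 8]
15. n12.mk = true  [terminal]
16. n4.ok = -1  [(if f.mk then S₂.ok else S₁.ok) - 29]
17. n4.idx = -4  [S₁.idx + S₂.idx - 28]
18. n13.off = -6  [S₂.ok + S₁.idx - 32]
19. n15.hot = 13  [terminal]
20. n14.ok = -9  [a.hot - 22]
21. n14.idx = 2  [a.hot * 3 - 37]
22. n16.mk = true  [terminal]
23. n18.mk = false  [terminal]
24. n19.off = -5  [terminal]
25. n20.acc = true  [terminal]
26. n17.ok = 14  [14]
27. n17.idx = 25  [b.off * 2 + 35]
28. n13.lab = "wy"  ["wy"]
29. n13.env = 6  [(if f.mk then S₁.ok else B.off) - 8]
30. n0.ok = 14  [B.env * -2 + 26]
31. n0.idx = -5  [S₂.idx - 1]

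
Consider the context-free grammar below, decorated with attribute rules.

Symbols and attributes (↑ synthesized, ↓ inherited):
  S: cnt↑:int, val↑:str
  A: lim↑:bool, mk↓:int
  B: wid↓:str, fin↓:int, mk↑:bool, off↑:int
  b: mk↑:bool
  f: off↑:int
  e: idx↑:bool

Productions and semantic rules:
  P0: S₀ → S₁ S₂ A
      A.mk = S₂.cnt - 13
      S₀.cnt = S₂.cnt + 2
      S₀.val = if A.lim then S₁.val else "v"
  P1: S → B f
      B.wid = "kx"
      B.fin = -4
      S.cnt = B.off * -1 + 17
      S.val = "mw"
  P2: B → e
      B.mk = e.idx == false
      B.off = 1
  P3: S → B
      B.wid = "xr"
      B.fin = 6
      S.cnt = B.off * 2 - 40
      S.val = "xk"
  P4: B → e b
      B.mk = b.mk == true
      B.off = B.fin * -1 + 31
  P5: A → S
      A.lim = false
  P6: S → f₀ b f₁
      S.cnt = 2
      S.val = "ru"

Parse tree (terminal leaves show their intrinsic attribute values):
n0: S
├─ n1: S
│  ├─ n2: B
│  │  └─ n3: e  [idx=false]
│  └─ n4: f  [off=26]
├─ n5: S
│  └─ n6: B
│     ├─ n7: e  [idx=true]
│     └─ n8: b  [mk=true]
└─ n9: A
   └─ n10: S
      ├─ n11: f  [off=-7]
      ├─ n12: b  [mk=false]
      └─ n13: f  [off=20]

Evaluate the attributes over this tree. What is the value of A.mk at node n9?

-3

1. n2.wid = "kx"  ["kx"]
2. n2.fin = -4  [-4]
3. n3.idx = false  [terminal]
4. n2.mk = true  [e.idx == false]
5. n2.off = 1  [1]
6. n4.off = 26  [terminal]
7. n1.cnt = 16  [B.off * -1 + 17]
8. n1.val = "mw"  ["mw"]
9. n6.wid = "xr"  ["xr"]
10. n6.fin = 6  [6]
11. n7.idx = true  [terminal]
12. n8.mk = true  [terminal]
13. n6.mk = true  [b.mk == true]
14. n6.off = 25  [B.fin * -1 + 31]
15. n5.cnt = 10  [B.off * 2 - 40]
16. n5.val = "xk"  ["xk"]
17. n9.mk = -3  [S₂.cnt - 13]
18. n11.off = -7  [terminal]
19. n12.mk = false  [terminal]
20. n13.off = 20  [terminal]
21. n10.cnt = 2  [2]
22. n10.val = "ru"  ["ru"]
23. n9.lim = false  [false]
24. n0.cnt = 12  [S₂.cnt + 2]
25. n0.val = "v"  [if A.lim then S₁.val else "v"]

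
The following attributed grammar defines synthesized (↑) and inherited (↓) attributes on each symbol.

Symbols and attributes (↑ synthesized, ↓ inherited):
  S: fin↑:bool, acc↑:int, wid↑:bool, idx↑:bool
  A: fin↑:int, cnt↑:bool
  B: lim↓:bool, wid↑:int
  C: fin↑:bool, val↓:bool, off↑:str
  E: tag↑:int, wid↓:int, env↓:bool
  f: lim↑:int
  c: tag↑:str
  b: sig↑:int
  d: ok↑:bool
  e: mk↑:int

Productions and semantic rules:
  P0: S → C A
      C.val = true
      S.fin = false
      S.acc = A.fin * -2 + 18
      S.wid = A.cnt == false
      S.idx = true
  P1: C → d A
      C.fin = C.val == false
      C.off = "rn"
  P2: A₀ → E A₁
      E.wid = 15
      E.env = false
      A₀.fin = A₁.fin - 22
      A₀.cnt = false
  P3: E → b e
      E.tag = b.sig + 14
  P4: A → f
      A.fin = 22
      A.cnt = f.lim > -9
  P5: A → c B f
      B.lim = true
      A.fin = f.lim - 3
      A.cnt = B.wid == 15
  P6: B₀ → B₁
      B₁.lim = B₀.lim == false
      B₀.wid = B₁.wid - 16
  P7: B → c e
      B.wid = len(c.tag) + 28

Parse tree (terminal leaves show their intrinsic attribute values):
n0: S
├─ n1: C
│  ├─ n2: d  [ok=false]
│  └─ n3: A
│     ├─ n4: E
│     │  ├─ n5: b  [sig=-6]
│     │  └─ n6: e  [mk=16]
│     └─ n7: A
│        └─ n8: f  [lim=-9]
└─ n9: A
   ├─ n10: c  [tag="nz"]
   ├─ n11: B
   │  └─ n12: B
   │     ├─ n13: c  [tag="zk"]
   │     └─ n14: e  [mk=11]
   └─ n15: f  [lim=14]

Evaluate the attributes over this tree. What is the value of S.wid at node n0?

1. n1.val = true  [true]
2. n2.ok = false  [terminal]
3. n4.wid = 15  [15]
4. n4.env = false  [false]
5. n5.sig = -6  [terminal]
6. n6.mk = 16  [terminal]
7. n4.tag = 8  [b.sig + 14]
8. n8.lim = -9  [terminal]
9. n7.fin = 22  [22]
10. n7.cnt = false  [f.lim > -9]
11. n3.fin = 0  [A₁.fin - 22]
12. n3.cnt = false  [false]
13. n1.fin = false  [C.val == false]
14. n1.off = "rn"  ["rn"]
15. n10.tag = "nz"  [terminal]
16. n11.lim = true  [true]
17. n12.lim = false  [B₀.lim == false]
18. n13.tag = "zk"  [terminal]
19. n14.mk = 11  [terminal]
20. n12.wid = 30  [len(c.tag) + 28]
21. n11.wid = 14  [B₁.wid - 16]
22. n15.lim = 14  [terminal]
23. n9.fin = 11  [f.lim - 3]
24. n9.cnt = false  [B.wid == 15]
25. n0.fin = false  [false]
26. n0.acc = -4  [A.fin * -2 + 18]
27. n0.wid = true  [A.cnt == false]
28. n0.idx = true  [true]

true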